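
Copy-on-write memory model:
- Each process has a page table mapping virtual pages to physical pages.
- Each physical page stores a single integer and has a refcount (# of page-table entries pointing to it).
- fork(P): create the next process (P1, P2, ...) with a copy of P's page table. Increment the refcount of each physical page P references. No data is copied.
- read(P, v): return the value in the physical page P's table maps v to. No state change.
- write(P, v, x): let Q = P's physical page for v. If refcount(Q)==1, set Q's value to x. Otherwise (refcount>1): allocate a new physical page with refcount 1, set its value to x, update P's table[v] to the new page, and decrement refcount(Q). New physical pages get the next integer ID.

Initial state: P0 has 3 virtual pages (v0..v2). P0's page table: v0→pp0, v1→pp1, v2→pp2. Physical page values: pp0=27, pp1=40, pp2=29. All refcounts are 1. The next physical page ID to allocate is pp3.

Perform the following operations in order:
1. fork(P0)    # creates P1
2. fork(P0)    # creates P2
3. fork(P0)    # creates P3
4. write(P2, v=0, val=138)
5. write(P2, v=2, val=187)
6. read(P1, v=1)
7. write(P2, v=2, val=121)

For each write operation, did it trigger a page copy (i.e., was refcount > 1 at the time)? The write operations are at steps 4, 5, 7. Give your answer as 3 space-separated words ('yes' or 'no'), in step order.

Op 1: fork(P0) -> P1. 3 ppages; refcounts: pp0:2 pp1:2 pp2:2
Op 2: fork(P0) -> P2. 3 ppages; refcounts: pp0:3 pp1:3 pp2:3
Op 3: fork(P0) -> P3. 3 ppages; refcounts: pp0:4 pp1:4 pp2:4
Op 4: write(P2, v0, 138). refcount(pp0)=4>1 -> COPY to pp3. 4 ppages; refcounts: pp0:3 pp1:4 pp2:4 pp3:1
Op 5: write(P2, v2, 187). refcount(pp2)=4>1 -> COPY to pp4. 5 ppages; refcounts: pp0:3 pp1:4 pp2:3 pp3:1 pp4:1
Op 6: read(P1, v1) -> 40. No state change.
Op 7: write(P2, v2, 121). refcount(pp4)=1 -> write in place. 5 ppages; refcounts: pp0:3 pp1:4 pp2:3 pp3:1 pp4:1

yes yes no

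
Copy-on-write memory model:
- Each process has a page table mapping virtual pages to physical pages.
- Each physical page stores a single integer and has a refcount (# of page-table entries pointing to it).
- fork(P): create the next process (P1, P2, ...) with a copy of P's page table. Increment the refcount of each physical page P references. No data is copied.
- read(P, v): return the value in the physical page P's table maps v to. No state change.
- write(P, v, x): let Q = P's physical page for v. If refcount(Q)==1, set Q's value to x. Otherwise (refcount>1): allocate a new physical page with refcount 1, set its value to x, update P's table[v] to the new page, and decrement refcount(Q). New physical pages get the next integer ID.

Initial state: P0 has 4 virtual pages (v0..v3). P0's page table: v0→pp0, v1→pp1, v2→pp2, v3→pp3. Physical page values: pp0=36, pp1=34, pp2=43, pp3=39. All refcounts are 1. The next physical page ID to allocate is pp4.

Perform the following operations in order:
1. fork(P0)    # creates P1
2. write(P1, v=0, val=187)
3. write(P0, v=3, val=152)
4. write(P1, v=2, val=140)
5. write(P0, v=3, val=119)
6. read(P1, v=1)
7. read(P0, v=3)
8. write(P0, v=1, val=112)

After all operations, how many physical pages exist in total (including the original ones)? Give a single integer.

Answer: 8

Derivation:
Op 1: fork(P0) -> P1. 4 ppages; refcounts: pp0:2 pp1:2 pp2:2 pp3:2
Op 2: write(P1, v0, 187). refcount(pp0)=2>1 -> COPY to pp4. 5 ppages; refcounts: pp0:1 pp1:2 pp2:2 pp3:2 pp4:1
Op 3: write(P0, v3, 152). refcount(pp3)=2>1 -> COPY to pp5. 6 ppages; refcounts: pp0:1 pp1:2 pp2:2 pp3:1 pp4:1 pp5:1
Op 4: write(P1, v2, 140). refcount(pp2)=2>1 -> COPY to pp6. 7 ppages; refcounts: pp0:1 pp1:2 pp2:1 pp3:1 pp4:1 pp5:1 pp6:1
Op 5: write(P0, v3, 119). refcount(pp5)=1 -> write in place. 7 ppages; refcounts: pp0:1 pp1:2 pp2:1 pp3:1 pp4:1 pp5:1 pp6:1
Op 6: read(P1, v1) -> 34. No state change.
Op 7: read(P0, v3) -> 119. No state change.
Op 8: write(P0, v1, 112). refcount(pp1)=2>1 -> COPY to pp7. 8 ppages; refcounts: pp0:1 pp1:1 pp2:1 pp3:1 pp4:1 pp5:1 pp6:1 pp7:1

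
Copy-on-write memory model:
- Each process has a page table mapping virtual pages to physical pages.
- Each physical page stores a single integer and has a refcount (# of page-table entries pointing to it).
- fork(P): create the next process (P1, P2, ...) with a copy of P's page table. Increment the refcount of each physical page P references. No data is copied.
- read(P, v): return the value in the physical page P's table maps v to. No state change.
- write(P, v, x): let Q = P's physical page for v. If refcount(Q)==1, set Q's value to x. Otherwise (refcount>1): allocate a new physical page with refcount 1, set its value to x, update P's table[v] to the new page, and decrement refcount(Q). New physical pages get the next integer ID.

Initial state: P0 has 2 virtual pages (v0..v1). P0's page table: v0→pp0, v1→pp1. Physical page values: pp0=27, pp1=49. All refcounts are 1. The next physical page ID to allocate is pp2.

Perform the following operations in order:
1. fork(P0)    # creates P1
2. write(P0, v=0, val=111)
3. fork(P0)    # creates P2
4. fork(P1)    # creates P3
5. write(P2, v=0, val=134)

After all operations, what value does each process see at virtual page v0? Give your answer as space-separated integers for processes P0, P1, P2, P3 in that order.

Op 1: fork(P0) -> P1. 2 ppages; refcounts: pp0:2 pp1:2
Op 2: write(P0, v0, 111). refcount(pp0)=2>1 -> COPY to pp2. 3 ppages; refcounts: pp0:1 pp1:2 pp2:1
Op 3: fork(P0) -> P2. 3 ppages; refcounts: pp0:1 pp1:3 pp2:2
Op 4: fork(P1) -> P3. 3 ppages; refcounts: pp0:2 pp1:4 pp2:2
Op 5: write(P2, v0, 134). refcount(pp2)=2>1 -> COPY to pp3. 4 ppages; refcounts: pp0:2 pp1:4 pp2:1 pp3:1
P0: v0 -> pp2 = 111
P1: v0 -> pp0 = 27
P2: v0 -> pp3 = 134
P3: v0 -> pp0 = 27

Answer: 111 27 134 27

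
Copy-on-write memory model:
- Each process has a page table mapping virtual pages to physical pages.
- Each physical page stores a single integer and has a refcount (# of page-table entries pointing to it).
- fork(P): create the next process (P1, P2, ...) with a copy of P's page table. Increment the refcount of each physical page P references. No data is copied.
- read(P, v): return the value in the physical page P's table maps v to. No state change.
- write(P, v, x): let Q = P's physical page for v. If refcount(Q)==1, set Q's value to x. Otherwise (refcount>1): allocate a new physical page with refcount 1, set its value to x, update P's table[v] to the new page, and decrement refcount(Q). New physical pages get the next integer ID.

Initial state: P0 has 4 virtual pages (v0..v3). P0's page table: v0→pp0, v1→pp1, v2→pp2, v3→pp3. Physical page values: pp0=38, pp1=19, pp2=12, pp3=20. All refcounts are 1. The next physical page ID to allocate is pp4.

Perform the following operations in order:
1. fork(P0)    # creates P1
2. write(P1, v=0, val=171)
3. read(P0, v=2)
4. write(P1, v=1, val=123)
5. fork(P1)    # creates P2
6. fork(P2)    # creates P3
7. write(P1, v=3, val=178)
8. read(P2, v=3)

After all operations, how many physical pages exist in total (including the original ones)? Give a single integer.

Op 1: fork(P0) -> P1. 4 ppages; refcounts: pp0:2 pp1:2 pp2:2 pp3:2
Op 2: write(P1, v0, 171). refcount(pp0)=2>1 -> COPY to pp4. 5 ppages; refcounts: pp0:1 pp1:2 pp2:2 pp3:2 pp4:1
Op 3: read(P0, v2) -> 12. No state change.
Op 4: write(P1, v1, 123). refcount(pp1)=2>1 -> COPY to pp5. 6 ppages; refcounts: pp0:1 pp1:1 pp2:2 pp3:2 pp4:1 pp5:1
Op 5: fork(P1) -> P2. 6 ppages; refcounts: pp0:1 pp1:1 pp2:3 pp3:3 pp4:2 pp5:2
Op 6: fork(P2) -> P3. 6 ppages; refcounts: pp0:1 pp1:1 pp2:4 pp3:4 pp4:3 pp5:3
Op 7: write(P1, v3, 178). refcount(pp3)=4>1 -> COPY to pp6. 7 ppages; refcounts: pp0:1 pp1:1 pp2:4 pp3:3 pp4:3 pp5:3 pp6:1
Op 8: read(P2, v3) -> 20. No state change.

Answer: 7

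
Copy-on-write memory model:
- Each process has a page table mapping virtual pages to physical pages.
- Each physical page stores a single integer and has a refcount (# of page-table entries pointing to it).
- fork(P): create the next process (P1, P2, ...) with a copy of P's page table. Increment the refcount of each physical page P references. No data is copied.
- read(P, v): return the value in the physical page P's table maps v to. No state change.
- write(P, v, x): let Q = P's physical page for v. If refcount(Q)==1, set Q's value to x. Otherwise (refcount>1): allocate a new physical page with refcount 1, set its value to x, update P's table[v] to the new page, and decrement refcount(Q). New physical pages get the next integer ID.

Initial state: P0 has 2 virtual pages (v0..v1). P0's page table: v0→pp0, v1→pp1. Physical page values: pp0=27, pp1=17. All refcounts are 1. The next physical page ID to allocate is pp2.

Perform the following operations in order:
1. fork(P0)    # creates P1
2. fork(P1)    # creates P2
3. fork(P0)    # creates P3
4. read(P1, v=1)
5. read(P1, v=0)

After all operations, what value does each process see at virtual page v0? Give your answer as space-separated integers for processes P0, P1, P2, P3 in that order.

Answer: 27 27 27 27

Derivation:
Op 1: fork(P0) -> P1. 2 ppages; refcounts: pp0:2 pp1:2
Op 2: fork(P1) -> P2. 2 ppages; refcounts: pp0:3 pp1:3
Op 3: fork(P0) -> P3. 2 ppages; refcounts: pp0:4 pp1:4
Op 4: read(P1, v1) -> 17. No state change.
Op 5: read(P1, v0) -> 27. No state change.
P0: v0 -> pp0 = 27
P1: v0 -> pp0 = 27
P2: v0 -> pp0 = 27
P3: v0 -> pp0 = 27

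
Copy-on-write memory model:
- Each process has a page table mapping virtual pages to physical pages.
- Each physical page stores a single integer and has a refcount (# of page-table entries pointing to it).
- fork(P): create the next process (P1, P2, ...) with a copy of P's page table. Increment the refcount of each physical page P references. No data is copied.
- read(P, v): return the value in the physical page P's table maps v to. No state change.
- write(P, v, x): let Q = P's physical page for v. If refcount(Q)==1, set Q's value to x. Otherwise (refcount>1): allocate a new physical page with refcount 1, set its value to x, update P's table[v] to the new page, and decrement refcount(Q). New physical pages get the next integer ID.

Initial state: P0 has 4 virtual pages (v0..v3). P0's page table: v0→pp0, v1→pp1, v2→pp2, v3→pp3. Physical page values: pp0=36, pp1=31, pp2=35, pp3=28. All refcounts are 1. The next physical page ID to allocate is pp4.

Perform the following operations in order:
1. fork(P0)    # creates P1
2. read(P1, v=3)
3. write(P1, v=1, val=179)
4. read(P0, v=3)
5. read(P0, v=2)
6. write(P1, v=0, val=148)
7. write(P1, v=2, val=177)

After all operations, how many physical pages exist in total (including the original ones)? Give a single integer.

Answer: 7

Derivation:
Op 1: fork(P0) -> P1. 4 ppages; refcounts: pp0:2 pp1:2 pp2:2 pp3:2
Op 2: read(P1, v3) -> 28. No state change.
Op 3: write(P1, v1, 179). refcount(pp1)=2>1 -> COPY to pp4. 5 ppages; refcounts: pp0:2 pp1:1 pp2:2 pp3:2 pp4:1
Op 4: read(P0, v3) -> 28. No state change.
Op 5: read(P0, v2) -> 35. No state change.
Op 6: write(P1, v0, 148). refcount(pp0)=2>1 -> COPY to pp5. 6 ppages; refcounts: pp0:1 pp1:1 pp2:2 pp3:2 pp4:1 pp5:1
Op 7: write(P1, v2, 177). refcount(pp2)=2>1 -> COPY to pp6. 7 ppages; refcounts: pp0:1 pp1:1 pp2:1 pp3:2 pp4:1 pp5:1 pp6:1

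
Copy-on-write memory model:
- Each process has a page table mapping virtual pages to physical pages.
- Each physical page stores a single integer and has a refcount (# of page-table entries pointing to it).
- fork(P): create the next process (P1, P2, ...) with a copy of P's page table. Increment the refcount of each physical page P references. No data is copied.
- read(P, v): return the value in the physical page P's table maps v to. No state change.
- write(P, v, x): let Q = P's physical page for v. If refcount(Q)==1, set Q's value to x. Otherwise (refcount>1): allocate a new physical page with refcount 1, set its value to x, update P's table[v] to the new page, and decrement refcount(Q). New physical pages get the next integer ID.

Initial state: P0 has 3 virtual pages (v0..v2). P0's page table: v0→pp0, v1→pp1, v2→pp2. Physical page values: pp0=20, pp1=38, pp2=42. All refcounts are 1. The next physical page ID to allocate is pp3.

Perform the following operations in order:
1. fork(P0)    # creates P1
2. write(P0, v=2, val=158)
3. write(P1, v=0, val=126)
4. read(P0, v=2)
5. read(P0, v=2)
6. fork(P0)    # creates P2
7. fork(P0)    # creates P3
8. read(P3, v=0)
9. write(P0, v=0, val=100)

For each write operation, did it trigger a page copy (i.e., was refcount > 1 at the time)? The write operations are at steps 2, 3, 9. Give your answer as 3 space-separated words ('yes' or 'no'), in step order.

Op 1: fork(P0) -> P1. 3 ppages; refcounts: pp0:2 pp1:2 pp2:2
Op 2: write(P0, v2, 158). refcount(pp2)=2>1 -> COPY to pp3. 4 ppages; refcounts: pp0:2 pp1:2 pp2:1 pp3:1
Op 3: write(P1, v0, 126). refcount(pp0)=2>1 -> COPY to pp4. 5 ppages; refcounts: pp0:1 pp1:2 pp2:1 pp3:1 pp4:1
Op 4: read(P0, v2) -> 158. No state change.
Op 5: read(P0, v2) -> 158. No state change.
Op 6: fork(P0) -> P2. 5 ppages; refcounts: pp0:2 pp1:3 pp2:1 pp3:2 pp4:1
Op 7: fork(P0) -> P3. 5 ppages; refcounts: pp0:3 pp1:4 pp2:1 pp3:3 pp4:1
Op 8: read(P3, v0) -> 20. No state change.
Op 9: write(P0, v0, 100). refcount(pp0)=3>1 -> COPY to pp5. 6 ppages; refcounts: pp0:2 pp1:4 pp2:1 pp3:3 pp4:1 pp5:1

yes yes yes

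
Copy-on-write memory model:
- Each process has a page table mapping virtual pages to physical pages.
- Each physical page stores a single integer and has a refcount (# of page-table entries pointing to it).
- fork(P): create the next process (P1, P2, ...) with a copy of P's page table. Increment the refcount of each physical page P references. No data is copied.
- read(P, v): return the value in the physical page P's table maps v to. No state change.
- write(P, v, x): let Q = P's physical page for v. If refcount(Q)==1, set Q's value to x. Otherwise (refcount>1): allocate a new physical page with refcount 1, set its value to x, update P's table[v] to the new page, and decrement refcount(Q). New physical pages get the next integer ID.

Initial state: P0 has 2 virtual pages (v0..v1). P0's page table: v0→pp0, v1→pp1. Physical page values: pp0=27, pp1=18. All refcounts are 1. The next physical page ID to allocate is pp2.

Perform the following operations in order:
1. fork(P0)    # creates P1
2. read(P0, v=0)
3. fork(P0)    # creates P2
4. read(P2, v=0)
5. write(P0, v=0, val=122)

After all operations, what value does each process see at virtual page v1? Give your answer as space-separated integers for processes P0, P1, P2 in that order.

Op 1: fork(P0) -> P1. 2 ppages; refcounts: pp0:2 pp1:2
Op 2: read(P0, v0) -> 27. No state change.
Op 3: fork(P0) -> P2. 2 ppages; refcounts: pp0:3 pp1:3
Op 4: read(P2, v0) -> 27. No state change.
Op 5: write(P0, v0, 122). refcount(pp0)=3>1 -> COPY to pp2. 3 ppages; refcounts: pp0:2 pp1:3 pp2:1
P0: v1 -> pp1 = 18
P1: v1 -> pp1 = 18
P2: v1 -> pp1 = 18

Answer: 18 18 18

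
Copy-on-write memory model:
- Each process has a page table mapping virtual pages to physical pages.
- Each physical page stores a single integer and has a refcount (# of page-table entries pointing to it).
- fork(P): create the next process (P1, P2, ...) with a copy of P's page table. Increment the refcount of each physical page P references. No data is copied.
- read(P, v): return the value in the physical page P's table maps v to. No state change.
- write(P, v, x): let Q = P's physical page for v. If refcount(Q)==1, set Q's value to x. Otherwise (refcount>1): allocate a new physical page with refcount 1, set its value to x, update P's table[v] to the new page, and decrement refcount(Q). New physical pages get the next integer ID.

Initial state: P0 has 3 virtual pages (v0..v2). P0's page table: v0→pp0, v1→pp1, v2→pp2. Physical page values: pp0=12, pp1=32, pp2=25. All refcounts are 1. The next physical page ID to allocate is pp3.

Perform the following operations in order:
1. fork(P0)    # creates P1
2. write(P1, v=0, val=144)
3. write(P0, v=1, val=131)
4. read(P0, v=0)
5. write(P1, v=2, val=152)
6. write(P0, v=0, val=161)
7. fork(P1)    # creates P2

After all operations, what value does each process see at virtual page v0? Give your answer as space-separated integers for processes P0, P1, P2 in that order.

Op 1: fork(P0) -> P1. 3 ppages; refcounts: pp0:2 pp1:2 pp2:2
Op 2: write(P1, v0, 144). refcount(pp0)=2>1 -> COPY to pp3. 4 ppages; refcounts: pp0:1 pp1:2 pp2:2 pp3:1
Op 3: write(P0, v1, 131). refcount(pp1)=2>1 -> COPY to pp4. 5 ppages; refcounts: pp0:1 pp1:1 pp2:2 pp3:1 pp4:1
Op 4: read(P0, v0) -> 12. No state change.
Op 5: write(P1, v2, 152). refcount(pp2)=2>1 -> COPY to pp5. 6 ppages; refcounts: pp0:1 pp1:1 pp2:1 pp3:1 pp4:1 pp5:1
Op 6: write(P0, v0, 161). refcount(pp0)=1 -> write in place. 6 ppages; refcounts: pp0:1 pp1:1 pp2:1 pp3:1 pp4:1 pp5:1
Op 7: fork(P1) -> P2. 6 ppages; refcounts: pp0:1 pp1:2 pp2:1 pp3:2 pp4:1 pp5:2
P0: v0 -> pp0 = 161
P1: v0 -> pp3 = 144
P2: v0 -> pp3 = 144

Answer: 161 144 144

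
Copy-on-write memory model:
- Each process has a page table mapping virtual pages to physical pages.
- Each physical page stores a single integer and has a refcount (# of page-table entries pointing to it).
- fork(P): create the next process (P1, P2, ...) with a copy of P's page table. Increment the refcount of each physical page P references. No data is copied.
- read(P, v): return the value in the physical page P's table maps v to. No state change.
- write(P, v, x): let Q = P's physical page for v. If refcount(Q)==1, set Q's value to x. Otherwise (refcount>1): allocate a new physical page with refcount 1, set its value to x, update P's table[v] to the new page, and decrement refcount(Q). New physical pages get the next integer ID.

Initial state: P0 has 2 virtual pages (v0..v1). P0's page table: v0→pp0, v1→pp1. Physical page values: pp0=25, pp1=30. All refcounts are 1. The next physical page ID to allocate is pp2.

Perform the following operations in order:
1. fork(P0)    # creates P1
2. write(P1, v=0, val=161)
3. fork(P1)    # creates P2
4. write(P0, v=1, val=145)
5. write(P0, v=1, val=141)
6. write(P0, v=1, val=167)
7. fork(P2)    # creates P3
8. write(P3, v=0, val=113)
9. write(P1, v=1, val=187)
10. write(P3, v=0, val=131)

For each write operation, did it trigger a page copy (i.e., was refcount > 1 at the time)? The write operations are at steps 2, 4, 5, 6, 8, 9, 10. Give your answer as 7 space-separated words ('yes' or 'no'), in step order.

Op 1: fork(P0) -> P1. 2 ppages; refcounts: pp0:2 pp1:2
Op 2: write(P1, v0, 161). refcount(pp0)=2>1 -> COPY to pp2. 3 ppages; refcounts: pp0:1 pp1:2 pp2:1
Op 3: fork(P1) -> P2. 3 ppages; refcounts: pp0:1 pp1:3 pp2:2
Op 4: write(P0, v1, 145). refcount(pp1)=3>1 -> COPY to pp3. 4 ppages; refcounts: pp0:1 pp1:2 pp2:2 pp3:1
Op 5: write(P0, v1, 141). refcount(pp3)=1 -> write in place. 4 ppages; refcounts: pp0:1 pp1:2 pp2:2 pp3:1
Op 6: write(P0, v1, 167). refcount(pp3)=1 -> write in place. 4 ppages; refcounts: pp0:1 pp1:2 pp2:2 pp3:1
Op 7: fork(P2) -> P3. 4 ppages; refcounts: pp0:1 pp1:3 pp2:3 pp3:1
Op 8: write(P3, v0, 113). refcount(pp2)=3>1 -> COPY to pp4. 5 ppages; refcounts: pp0:1 pp1:3 pp2:2 pp3:1 pp4:1
Op 9: write(P1, v1, 187). refcount(pp1)=3>1 -> COPY to pp5. 6 ppages; refcounts: pp0:1 pp1:2 pp2:2 pp3:1 pp4:1 pp5:1
Op 10: write(P3, v0, 131). refcount(pp4)=1 -> write in place. 6 ppages; refcounts: pp0:1 pp1:2 pp2:2 pp3:1 pp4:1 pp5:1

yes yes no no yes yes no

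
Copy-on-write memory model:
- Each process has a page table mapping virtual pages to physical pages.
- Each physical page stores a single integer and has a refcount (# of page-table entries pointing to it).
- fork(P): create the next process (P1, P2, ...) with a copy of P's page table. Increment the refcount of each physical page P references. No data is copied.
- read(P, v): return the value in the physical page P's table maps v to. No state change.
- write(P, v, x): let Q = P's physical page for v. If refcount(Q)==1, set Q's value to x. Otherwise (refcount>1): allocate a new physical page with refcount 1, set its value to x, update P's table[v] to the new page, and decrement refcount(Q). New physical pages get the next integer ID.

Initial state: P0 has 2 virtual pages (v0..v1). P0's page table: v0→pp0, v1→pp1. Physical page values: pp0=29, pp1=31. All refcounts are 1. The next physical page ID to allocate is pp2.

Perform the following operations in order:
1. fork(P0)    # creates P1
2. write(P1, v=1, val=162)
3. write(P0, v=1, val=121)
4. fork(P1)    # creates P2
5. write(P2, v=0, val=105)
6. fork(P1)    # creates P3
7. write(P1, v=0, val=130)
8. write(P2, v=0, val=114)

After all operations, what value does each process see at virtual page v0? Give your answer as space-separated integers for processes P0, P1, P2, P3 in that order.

Op 1: fork(P0) -> P1. 2 ppages; refcounts: pp0:2 pp1:2
Op 2: write(P1, v1, 162). refcount(pp1)=2>1 -> COPY to pp2. 3 ppages; refcounts: pp0:2 pp1:1 pp2:1
Op 3: write(P0, v1, 121). refcount(pp1)=1 -> write in place. 3 ppages; refcounts: pp0:2 pp1:1 pp2:1
Op 4: fork(P1) -> P2. 3 ppages; refcounts: pp0:3 pp1:1 pp2:2
Op 5: write(P2, v0, 105). refcount(pp0)=3>1 -> COPY to pp3. 4 ppages; refcounts: pp0:2 pp1:1 pp2:2 pp3:1
Op 6: fork(P1) -> P3. 4 ppages; refcounts: pp0:3 pp1:1 pp2:3 pp3:1
Op 7: write(P1, v0, 130). refcount(pp0)=3>1 -> COPY to pp4. 5 ppages; refcounts: pp0:2 pp1:1 pp2:3 pp3:1 pp4:1
Op 8: write(P2, v0, 114). refcount(pp3)=1 -> write in place. 5 ppages; refcounts: pp0:2 pp1:1 pp2:3 pp3:1 pp4:1
P0: v0 -> pp0 = 29
P1: v0 -> pp4 = 130
P2: v0 -> pp3 = 114
P3: v0 -> pp0 = 29

Answer: 29 130 114 29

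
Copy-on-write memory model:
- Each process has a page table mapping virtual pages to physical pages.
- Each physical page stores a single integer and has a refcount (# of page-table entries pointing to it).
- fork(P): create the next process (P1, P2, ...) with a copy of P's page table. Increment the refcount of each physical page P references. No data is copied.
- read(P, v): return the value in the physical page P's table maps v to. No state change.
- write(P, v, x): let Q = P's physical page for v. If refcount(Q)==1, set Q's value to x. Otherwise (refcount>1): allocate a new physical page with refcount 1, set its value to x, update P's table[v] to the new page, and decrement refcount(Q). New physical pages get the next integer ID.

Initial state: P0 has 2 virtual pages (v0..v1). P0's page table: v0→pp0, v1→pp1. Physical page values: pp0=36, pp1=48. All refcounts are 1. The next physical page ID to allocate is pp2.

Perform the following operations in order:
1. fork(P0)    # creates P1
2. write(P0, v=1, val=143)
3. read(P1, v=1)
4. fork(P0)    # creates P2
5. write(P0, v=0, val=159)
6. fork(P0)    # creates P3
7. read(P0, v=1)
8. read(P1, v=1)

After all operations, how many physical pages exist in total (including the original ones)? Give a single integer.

Answer: 4

Derivation:
Op 1: fork(P0) -> P1. 2 ppages; refcounts: pp0:2 pp1:2
Op 2: write(P0, v1, 143). refcount(pp1)=2>1 -> COPY to pp2. 3 ppages; refcounts: pp0:2 pp1:1 pp2:1
Op 3: read(P1, v1) -> 48. No state change.
Op 4: fork(P0) -> P2. 3 ppages; refcounts: pp0:3 pp1:1 pp2:2
Op 5: write(P0, v0, 159). refcount(pp0)=3>1 -> COPY to pp3. 4 ppages; refcounts: pp0:2 pp1:1 pp2:2 pp3:1
Op 6: fork(P0) -> P3. 4 ppages; refcounts: pp0:2 pp1:1 pp2:3 pp3:2
Op 7: read(P0, v1) -> 143. No state change.
Op 8: read(P1, v1) -> 48. No state change.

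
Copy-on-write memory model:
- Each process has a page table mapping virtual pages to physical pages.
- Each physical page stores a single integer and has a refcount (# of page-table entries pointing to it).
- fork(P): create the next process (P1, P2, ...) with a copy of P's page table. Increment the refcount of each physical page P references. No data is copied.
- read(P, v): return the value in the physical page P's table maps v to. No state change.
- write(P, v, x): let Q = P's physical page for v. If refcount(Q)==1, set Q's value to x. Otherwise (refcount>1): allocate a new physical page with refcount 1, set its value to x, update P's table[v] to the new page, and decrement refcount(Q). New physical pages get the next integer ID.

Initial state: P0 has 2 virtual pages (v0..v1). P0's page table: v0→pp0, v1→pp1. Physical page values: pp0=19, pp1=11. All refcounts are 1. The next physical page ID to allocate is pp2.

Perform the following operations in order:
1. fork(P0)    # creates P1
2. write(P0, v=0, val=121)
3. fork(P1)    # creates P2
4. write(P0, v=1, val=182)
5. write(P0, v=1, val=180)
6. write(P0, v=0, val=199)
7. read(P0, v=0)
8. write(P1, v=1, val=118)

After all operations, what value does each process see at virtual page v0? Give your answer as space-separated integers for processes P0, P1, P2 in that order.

Op 1: fork(P0) -> P1. 2 ppages; refcounts: pp0:2 pp1:2
Op 2: write(P0, v0, 121). refcount(pp0)=2>1 -> COPY to pp2. 3 ppages; refcounts: pp0:1 pp1:2 pp2:1
Op 3: fork(P1) -> P2. 3 ppages; refcounts: pp0:2 pp1:3 pp2:1
Op 4: write(P0, v1, 182). refcount(pp1)=3>1 -> COPY to pp3. 4 ppages; refcounts: pp0:2 pp1:2 pp2:1 pp3:1
Op 5: write(P0, v1, 180). refcount(pp3)=1 -> write in place. 4 ppages; refcounts: pp0:2 pp1:2 pp2:1 pp3:1
Op 6: write(P0, v0, 199). refcount(pp2)=1 -> write in place. 4 ppages; refcounts: pp0:2 pp1:2 pp2:1 pp3:1
Op 7: read(P0, v0) -> 199. No state change.
Op 8: write(P1, v1, 118). refcount(pp1)=2>1 -> COPY to pp4. 5 ppages; refcounts: pp0:2 pp1:1 pp2:1 pp3:1 pp4:1
P0: v0 -> pp2 = 199
P1: v0 -> pp0 = 19
P2: v0 -> pp0 = 19

Answer: 199 19 19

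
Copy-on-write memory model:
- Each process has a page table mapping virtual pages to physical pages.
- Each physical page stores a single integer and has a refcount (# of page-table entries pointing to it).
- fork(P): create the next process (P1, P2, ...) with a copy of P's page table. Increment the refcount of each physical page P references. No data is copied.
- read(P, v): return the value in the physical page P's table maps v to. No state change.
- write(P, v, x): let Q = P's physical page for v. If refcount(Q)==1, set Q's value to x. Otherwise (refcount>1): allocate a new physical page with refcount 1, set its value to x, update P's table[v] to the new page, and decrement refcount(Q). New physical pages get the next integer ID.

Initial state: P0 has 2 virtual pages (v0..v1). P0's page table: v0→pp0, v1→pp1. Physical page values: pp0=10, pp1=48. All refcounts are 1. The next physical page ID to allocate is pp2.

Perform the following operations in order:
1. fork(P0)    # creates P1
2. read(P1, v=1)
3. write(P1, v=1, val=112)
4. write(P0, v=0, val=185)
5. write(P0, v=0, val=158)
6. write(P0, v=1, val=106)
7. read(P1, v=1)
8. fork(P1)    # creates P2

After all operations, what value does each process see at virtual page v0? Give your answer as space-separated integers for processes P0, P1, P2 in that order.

Op 1: fork(P0) -> P1. 2 ppages; refcounts: pp0:2 pp1:2
Op 2: read(P1, v1) -> 48. No state change.
Op 3: write(P1, v1, 112). refcount(pp1)=2>1 -> COPY to pp2. 3 ppages; refcounts: pp0:2 pp1:1 pp2:1
Op 4: write(P0, v0, 185). refcount(pp0)=2>1 -> COPY to pp3. 4 ppages; refcounts: pp0:1 pp1:1 pp2:1 pp3:1
Op 5: write(P0, v0, 158). refcount(pp3)=1 -> write in place. 4 ppages; refcounts: pp0:1 pp1:1 pp2:1 pp3:1
Op 6: write(P0, v1, 106). refcount(pp1)=1 -> write in place. 4 ppages; refcounts: pp0:1 pp1:1 pp2:1 pp3:1
Op 7: read(P1, v1) -> 112. No state change.
Op 8: fork(P1) -> P2. 4 ppages; refcounts: pp0:2 pp1:1 pp2:2 pp3:1
P0: v0 -> pp3 = 158
P1: v0 -> pp0 = 10
P2: v0 -> pp0 = 10

Answer: 158 10 10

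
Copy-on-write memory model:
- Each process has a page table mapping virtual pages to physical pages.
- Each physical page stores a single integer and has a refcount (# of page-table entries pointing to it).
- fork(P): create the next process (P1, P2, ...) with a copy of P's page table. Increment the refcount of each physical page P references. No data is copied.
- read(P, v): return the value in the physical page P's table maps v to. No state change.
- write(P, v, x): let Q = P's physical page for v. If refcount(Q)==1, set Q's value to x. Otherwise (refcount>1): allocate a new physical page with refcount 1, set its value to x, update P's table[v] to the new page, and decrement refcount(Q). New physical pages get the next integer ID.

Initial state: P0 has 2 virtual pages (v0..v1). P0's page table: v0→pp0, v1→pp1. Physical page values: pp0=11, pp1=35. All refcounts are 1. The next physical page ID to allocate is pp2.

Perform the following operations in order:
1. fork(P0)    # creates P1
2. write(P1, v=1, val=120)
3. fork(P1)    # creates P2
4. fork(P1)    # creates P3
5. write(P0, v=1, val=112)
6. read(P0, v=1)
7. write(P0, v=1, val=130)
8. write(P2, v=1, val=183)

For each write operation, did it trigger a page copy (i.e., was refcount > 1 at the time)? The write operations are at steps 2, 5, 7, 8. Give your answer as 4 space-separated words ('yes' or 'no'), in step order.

Op 1: fork(P0) -> P1. 2 ppages; refcounts: pp0:2 pp1:2
Op 2: write(P1, v1, 120). refcount(pp1)=2>1 -> COPY to pp2. 3 ppages; refcounts: pp0:2 pp1:1 pp2:1
Op 3: fork(P1) -> P2. 3 ppages; refcounts: pp0:3 pp1:1 pp2:2
Op 4: fork(P1) -> P3. 3 ppages; refcounts: pp0:4 pp1:1 pp2:3
Op 5: write(P0, v1, 112). refcount(pp1)=1 -> write in place. 3 ppages; refcounts: pp0:4 pp1:1 pp2:3
Op 6: read(P0, v1) -> 112. No state change.
Op 7: write(P0, v1, 130). refcount(pp1)=1 -> write in place. 3 ppages; refcounts: pp0:4 pp1:1 pp2:3
Op 8: write(P2, v1, 183). refcount(pp2)=3>1 -> COPY to pp3. 4 ppages; refcounts: pp0:4 pp1:1 pp2:2 pp3:1

yes no no yes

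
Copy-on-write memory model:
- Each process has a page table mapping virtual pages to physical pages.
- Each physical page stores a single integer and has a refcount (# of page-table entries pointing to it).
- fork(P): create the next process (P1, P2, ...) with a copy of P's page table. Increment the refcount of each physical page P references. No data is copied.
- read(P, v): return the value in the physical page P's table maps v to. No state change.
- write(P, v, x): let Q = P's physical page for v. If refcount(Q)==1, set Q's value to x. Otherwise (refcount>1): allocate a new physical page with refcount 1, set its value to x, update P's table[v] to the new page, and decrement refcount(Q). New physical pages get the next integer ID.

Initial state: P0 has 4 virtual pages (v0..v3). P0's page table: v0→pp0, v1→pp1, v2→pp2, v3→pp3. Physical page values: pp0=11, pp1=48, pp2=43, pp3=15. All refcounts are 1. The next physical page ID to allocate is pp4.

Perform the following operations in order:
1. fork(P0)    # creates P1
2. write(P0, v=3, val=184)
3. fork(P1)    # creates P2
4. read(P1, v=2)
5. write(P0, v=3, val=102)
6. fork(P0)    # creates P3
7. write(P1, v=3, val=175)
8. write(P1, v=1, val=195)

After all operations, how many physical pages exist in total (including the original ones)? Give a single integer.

Op 1: fork(P0) -> P1. 4 ppages; refcounts: pp0:2 pp1:2 pp2:2 pp3:2
Op 2: write(P0, v3, 184). refcount(pp3)=2>1 -> COPY to pp4. 5 ppages; refcounts: pp0:2 pp1:2 pp2:2 pp3:1 pp4:1
Op 3: fork(P1) -> P2. 5 ppages; refcounts: pp0:3 pp1:3 pp2:3 pp3:2 pp4:1
Op 4: read(P1, v2) -> 43. No state change.
Op 5: write(P0, v3, 102). refcount(pp4)=1 -> write in place. 5 ppages; refcounts: pp0:3 pp1:3 pp2:3 pp3:2 pp4:1
Op 6: fork(P0) -> P3. 5 ppages; refcounts: pp0:4 pp1:4 pp2:4 pp3:2 pp4:2
Op 7: write(P1, v3, 175). refcount(pp3)=2>1 -> COPY to pp5. 6 ppages; refcounts: pp0:4 pp1:4 pp2:4 pp3:1 pp4:2 pp5:1
Op 8: write(P1, v1, 195). refcount(pp1)=4>1 -> COPY to pp6. 7 ppages; refcounts: pp0:4 pp1:3 pp2:4 pp3:1 pp4:2 pp5:1 pp6:1

Answer: 7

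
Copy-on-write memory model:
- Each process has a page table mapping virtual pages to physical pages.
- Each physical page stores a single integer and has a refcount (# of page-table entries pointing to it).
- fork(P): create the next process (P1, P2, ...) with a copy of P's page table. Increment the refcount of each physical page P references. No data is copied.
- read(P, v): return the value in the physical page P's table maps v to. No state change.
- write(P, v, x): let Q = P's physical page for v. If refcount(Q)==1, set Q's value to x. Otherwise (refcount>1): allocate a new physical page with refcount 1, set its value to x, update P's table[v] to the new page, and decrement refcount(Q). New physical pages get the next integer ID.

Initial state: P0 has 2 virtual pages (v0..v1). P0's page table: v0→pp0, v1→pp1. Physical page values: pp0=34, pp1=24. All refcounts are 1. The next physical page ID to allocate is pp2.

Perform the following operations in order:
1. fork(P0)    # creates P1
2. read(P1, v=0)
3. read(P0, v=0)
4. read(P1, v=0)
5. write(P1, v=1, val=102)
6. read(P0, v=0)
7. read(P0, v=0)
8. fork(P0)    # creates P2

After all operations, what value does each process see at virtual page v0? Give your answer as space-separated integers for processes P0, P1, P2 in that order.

Answer: 34 34 34

Derivation:
Op 1: fork(P0) -> P1. 2 ppages; refcounts: pp0:2 pp1:2
Op 2: read(P1, v0) -> 34. No state change.
Op 3: read(P0, v0) -> 34. No state change.
Op 4: read(P1, v0) -> 34. No state change.
Op 5: write(P1, v1, 102). refcount(pp1)=2>1 -> COPY to pp2. 3 ppages; refcounts: pp0:2 pp1:1 pp2:1
Op 6: read(P0, v0) -> 34. No state change.
Op 7: read(P0, v0) -> 34. No state change.
Op 8: fork(P0) -> P2. 3 ppages; refcounts: pp0:3 pp1:2 pp2:1
P0: v0 -> pp0 = 34
P1: v0 -> pp0 = 34
P2: v0 -> pp0 = 34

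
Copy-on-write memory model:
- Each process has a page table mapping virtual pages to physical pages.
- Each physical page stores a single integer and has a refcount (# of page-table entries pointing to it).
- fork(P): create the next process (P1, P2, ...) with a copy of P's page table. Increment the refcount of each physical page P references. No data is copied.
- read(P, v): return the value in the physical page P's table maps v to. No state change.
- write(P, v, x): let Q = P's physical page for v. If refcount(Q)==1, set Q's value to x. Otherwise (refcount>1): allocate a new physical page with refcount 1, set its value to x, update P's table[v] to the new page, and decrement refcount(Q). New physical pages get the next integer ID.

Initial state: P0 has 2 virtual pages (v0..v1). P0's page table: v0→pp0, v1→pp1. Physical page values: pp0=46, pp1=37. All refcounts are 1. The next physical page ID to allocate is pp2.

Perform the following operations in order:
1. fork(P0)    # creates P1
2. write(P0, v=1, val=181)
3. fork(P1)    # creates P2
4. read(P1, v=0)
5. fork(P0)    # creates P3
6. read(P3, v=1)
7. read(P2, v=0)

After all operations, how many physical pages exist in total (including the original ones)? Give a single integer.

Op 1: fork(P0) -> P1. 2 ppages; refcounts: pp0:2 pp1:2
Op 2: write(P0, v1, 181). refcount(pp1)=2>1 -> COPY to pp2. 3 ppages; refcounts: pp0:2 pp1:1 pp2:1
Op 3: fork(P1) -> P2. 3 ppages; refcounts: pp0:3 pp1:2 pp2:1
Op 4: read(P1, v0) -> 46. No state change.
Op 5: fork(P0) -> P3. 3 ppages; refcounts: pp0:4 pp1:2 pp2:2
Op 6: read(P3, v1) -> 181. No state change.
Op 7: read(P2, v0) -> 46. No state change.

Answer: 3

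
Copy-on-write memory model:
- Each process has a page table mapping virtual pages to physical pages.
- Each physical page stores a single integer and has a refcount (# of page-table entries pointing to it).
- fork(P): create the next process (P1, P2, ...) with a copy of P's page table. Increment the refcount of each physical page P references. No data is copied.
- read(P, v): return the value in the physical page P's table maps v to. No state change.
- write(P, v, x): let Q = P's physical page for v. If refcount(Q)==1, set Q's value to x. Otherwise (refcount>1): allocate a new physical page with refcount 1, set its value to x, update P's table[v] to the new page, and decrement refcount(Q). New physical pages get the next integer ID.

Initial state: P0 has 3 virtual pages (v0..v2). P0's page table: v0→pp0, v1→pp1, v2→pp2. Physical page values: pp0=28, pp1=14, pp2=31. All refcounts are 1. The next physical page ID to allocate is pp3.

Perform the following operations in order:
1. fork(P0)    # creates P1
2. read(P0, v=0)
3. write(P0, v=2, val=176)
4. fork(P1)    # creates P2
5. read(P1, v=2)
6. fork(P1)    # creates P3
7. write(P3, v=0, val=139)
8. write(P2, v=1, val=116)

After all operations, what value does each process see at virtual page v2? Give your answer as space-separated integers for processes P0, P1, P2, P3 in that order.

Op 1: fork(P0) -> P1. 3 ppages; refcounts: pp0:2 pp1:2 pp2:2
Op 2: read(P0, v0) -> 28. No state change.
Op 3: write(P0, v2, 176). refcount(pp2)=2>1 -> COPY to pp3. 4 ppages; refcounts: pp0:2 pp1:2 pp2:1 pp3:1
Op 4: fork(P1) -> P2. 4 ppages; refcounts: pp0:3 pp1:3 pp2:2 pp3:1
Op 5: read(P1, v2) -> 31. No state change.
Op 6: fork(P1) -> P3. 4 ppages; refcounts: pp0:4 pp1:4 pp2:3 pp3:1
Op 7: write(P3, v0, 139). refcount(pp0)=4>1 -> COPY to pp4. 5 ppages; refcounts: pp0:3 pp1:4 pp2:3 pp3:1 pp4:1
Op 8: write(P2, v1, 116). refcount(pp1)=4>1 -> COPY to pp5. 6 ppages; refcounts: pp0:3 pp1:3 pp2:3 pp3:1 pp4:1 pp5:1
P0: v2 -> pp3 = 176
P1: v2 -> pp2 = 31
P2: v2 -> pp2 = 31
P3: v2 -> pp2 = 31

Answer: 176 31 31 31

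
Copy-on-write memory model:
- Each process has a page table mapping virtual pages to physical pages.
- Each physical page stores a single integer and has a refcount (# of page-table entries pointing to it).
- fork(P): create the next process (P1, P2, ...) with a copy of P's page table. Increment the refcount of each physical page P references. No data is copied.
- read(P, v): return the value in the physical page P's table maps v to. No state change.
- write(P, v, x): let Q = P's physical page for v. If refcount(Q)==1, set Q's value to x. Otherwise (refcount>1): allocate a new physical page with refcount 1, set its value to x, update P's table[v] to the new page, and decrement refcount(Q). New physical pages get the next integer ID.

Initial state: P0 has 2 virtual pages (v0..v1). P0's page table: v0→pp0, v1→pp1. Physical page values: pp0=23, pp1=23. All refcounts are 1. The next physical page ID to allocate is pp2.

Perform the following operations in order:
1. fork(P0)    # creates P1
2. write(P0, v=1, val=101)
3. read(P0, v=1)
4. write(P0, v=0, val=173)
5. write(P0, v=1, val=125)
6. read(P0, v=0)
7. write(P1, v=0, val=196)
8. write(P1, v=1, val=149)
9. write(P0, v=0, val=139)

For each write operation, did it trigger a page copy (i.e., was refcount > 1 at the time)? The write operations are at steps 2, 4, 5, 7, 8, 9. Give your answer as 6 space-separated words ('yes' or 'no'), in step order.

Op 1: fork(P0) -> P1. 2 ppages; refcounts: pp0:2 pp1:2
Op 2: write(P0, v1, 101). refcount(pp1)=2>1 -> COPY to pp2. 3 ppages; refcounts: pp0:2 pp1:1 pp2:1
Op 3: read(P0, v1) -> 101. No state change.
Op 4: write(P0, v0, 173). refcount(pp0)=2>1 -> COPY to pp3. 4 ppages; refcounts: pp0:1 pp1:1 pp2:1 pp3:1
Op 5: write(P0, v1, 125). refcount(pp2)=1 -> write in place. 4 ppages; refcounts: pp0:1 pp1:1 pp2:1 pp3:1
Op 6: read(P0, v0) -> 173. No state change.
Op 7: write(P1, v0, 196). refcount(pp0)=1 -> write in place. 4 ppages; refcounts: pp0:1 pp1:1 pp2:1 pp3:1
Op 8: write(P1, v1, 149). refcount(pp1)=1 -> write in place. 4 ppages; refcounts: pp0:1 pp1:1 pp2:1 pp3:1
Op 9: write(P0, v0, 139). refcount(pp3)=1 -> write in place. 4 ppages; refcounts: pp0:1 pp1:1 pp2:1 pp3:1

yes yes no no no no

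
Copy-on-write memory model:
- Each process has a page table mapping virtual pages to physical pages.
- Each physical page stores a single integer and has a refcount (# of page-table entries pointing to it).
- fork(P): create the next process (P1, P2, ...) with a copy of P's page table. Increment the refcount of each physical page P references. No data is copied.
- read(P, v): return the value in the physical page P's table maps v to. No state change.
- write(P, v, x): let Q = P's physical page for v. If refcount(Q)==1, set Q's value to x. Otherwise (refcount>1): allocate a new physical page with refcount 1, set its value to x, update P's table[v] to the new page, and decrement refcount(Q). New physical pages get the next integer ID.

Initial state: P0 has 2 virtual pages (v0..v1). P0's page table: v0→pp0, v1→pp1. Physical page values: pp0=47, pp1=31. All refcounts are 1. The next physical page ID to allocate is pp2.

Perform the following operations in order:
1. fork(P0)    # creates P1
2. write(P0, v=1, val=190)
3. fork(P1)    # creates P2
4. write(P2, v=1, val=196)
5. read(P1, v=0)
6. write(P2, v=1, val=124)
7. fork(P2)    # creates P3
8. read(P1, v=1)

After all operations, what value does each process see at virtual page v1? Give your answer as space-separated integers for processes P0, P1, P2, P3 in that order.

Answer: 190 31 124 124

Derivation:
Op 1: fork(P0) -> P1. 2 ppages; refcounts: pp0:2 pp1:2
Op 2: write(P0, v1, 190). refcount(pp1)=2>1 -> COPY to pp2. 3 ppages; refcounts: pp0:2 pp1:1 pp2:1
Op 3: fork(P1) -> P2. 3 ppages; refcounts: pp0:3 pp1:2 pp2:1
Op 4: write(P2, v1, 196). refcount(pp1)=2>1 -> COPY to pp3. 4 ppages; refcounts: pp0:3 pp1:1 pp2:1 pp3:1
Op 5: read(P1, v0) -> 47. No state change.
Op 6: write(P2, v1, 124). refcount(pp3)=1 -> write in place. 4 ppages; refcounts: pp0:3 pp1:1 pp2:1 pp3:1
Op 7: fork(P2) -> P3. 4 ppages; refcounts: pp0:4 pp1:1 pp2:1 pp3:2
Op 8: read(P1, v1) -> 31. No state change.
P0: v1 -> pp2 = 190
P1: v1 -> pp1 = 31
P2: v1 -> pp3 = 124
P3: v1 -> pp3 = 124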